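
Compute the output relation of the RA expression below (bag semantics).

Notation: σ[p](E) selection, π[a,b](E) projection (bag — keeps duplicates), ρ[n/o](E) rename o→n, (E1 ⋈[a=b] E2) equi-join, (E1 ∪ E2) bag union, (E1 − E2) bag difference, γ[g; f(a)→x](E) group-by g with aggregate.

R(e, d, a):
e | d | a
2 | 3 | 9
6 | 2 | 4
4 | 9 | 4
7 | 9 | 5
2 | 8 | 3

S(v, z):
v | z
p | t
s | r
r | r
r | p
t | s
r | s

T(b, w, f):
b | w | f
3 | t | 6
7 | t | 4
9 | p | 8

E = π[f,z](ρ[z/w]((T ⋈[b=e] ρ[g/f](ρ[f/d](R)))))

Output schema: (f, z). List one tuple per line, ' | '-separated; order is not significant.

Per-node cardinality:
  T → 3
  R → 5
  ρ[f/d](R) → 5
  ρ[g/f](ρ[f/d](R)) → 5
  (T ⋈[b=e] ρ[g/f](ρ[f/d](R))) → 1
  ρ[z/w]((T ⋈[b=e] ρ[g/f](ρ[f/d](R)))) → 1
  π[f,z](ρ[z/w]((T ⋈[b=e] ρ[g/f](ρ[f/d](R))))) → 1

== RESULT ==
f | z
4 | t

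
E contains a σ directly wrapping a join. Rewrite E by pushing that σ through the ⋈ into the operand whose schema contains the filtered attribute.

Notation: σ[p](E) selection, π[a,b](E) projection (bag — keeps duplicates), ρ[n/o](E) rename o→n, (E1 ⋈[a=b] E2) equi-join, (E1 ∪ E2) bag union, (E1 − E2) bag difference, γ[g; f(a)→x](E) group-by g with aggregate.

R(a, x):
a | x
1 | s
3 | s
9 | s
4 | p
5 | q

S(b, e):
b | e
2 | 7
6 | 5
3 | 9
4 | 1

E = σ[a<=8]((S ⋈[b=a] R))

σ filters on a, owned by the right side.
E' = (S ⋈[b=a] σ[a<=8](R))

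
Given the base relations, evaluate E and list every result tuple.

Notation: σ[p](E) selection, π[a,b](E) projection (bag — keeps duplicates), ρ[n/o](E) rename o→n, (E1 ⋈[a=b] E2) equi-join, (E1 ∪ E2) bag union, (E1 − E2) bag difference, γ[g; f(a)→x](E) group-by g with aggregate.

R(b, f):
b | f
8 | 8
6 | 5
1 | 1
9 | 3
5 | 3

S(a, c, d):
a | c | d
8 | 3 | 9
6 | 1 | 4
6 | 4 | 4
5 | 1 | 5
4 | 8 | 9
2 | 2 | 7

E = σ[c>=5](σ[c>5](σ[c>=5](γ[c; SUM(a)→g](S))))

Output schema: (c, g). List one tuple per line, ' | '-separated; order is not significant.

Per-node cardinality:
  S → 6
  γ[c; SUM(a)→g](S) → 5
  σ[c>=5](γ[c; SUM(a)→g](S)) → 1
  σ[c>5](σ[c>=5](γ[c; SUM(a)→g](S))) → 1
  σ[c>=5](σ[c>5](σ[c>=5](γ[c; SUM(a)→g](S)))) → 1

== RESULT ==
c | g
8 | 4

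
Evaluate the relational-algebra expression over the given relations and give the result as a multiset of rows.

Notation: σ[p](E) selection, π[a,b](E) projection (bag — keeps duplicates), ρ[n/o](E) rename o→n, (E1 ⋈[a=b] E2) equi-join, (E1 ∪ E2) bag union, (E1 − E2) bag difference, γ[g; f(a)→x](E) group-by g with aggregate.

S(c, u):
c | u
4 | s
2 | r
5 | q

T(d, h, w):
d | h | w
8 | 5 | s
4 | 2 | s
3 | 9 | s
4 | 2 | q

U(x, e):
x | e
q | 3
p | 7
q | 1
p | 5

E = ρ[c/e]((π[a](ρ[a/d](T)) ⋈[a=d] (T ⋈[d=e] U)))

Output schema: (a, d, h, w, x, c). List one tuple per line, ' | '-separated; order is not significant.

Per-node cardinality:
  T → 4
  ρ[a/d](T) → 4
  π[a](ρ[a/d](T)) → 4
  T → 4
  U → 4
  (T ⋈[d=e] U) → 1
  (π[a](ρ[a/d](T)) ⋈[a=d] (T ⋈[d=e] U)) → 1
  ρ[c/e]((π[a](ρ[a/d](T)) ⋈[a=d] (T ⋈[d=e] U))) → 1

== RESULT ==
a | d | h | w | x | c
3 | 3 | 9 | s | q | 3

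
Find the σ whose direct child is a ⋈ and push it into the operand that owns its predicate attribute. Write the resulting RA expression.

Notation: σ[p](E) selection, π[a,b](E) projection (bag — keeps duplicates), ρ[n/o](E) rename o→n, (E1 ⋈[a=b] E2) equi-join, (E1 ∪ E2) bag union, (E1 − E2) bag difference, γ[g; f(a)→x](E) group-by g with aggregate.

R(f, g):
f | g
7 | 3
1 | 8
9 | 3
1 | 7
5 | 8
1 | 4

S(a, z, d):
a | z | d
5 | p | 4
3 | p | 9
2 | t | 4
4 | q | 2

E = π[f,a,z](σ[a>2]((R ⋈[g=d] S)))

σ filters on a, owned by the right side.
E' = π[f,a,z]((R ⋈[g=d] σ[a>2](S)))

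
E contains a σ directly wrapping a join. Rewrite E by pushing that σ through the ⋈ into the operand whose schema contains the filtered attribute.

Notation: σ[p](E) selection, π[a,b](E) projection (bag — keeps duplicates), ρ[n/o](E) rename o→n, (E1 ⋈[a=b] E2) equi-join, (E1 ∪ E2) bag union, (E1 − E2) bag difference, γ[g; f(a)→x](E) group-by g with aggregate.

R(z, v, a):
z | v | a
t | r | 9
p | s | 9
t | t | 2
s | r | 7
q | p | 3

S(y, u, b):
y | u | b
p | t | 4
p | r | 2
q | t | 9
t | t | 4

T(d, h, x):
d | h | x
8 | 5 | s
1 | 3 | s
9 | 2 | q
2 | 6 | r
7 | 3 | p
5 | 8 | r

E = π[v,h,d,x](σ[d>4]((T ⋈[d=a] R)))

σ filters on d, owned by the left side.
E' = π[v,h,d,x]((σ[d>4](T) ⋈[d=a] R))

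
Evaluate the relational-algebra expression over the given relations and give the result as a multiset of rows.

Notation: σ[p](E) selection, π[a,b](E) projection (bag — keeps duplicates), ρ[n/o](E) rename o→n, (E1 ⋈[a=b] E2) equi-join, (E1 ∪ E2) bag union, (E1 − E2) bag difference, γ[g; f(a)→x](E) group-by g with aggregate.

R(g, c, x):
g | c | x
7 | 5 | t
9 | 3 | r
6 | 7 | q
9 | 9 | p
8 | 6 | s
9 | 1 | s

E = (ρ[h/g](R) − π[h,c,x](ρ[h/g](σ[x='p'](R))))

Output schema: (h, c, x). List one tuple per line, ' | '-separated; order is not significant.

Row counts bottom-up:
  R → 6
  ρ[h/g](R) → 6
  R → 6
  σ[x='p'](R) → 1
  ρ[h/g](σ[x='p'](R)) → 1
  π[h,c,x](ρ[h/g](σ[x='p'](R))) → 1
  (ρ[h/g](R) − π[h,c,x](ρ[h/g](σ[x='p'](R)))) → 5

== RESULT ==
h | c | x
6 | 7 | q
7 | 5 | t
8 | 6 | s
9 | 1 | s
9 | 3 | r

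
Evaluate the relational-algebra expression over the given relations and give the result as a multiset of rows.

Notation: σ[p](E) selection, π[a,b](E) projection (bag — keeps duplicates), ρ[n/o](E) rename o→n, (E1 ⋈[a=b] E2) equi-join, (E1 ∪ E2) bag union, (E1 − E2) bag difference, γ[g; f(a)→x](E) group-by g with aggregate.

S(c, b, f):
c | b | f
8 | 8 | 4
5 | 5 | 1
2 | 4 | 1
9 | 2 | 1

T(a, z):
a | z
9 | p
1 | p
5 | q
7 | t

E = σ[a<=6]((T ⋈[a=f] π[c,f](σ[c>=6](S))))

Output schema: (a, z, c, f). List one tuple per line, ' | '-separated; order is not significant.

Per-node cardinality:
  T → 4
  S → 4
  σ[c>=6](S) → 2
  π[c,f](σ[c>=6](S)) → 2
  (T ⋈[a=f] π[c,f](σ[c>=6](S))) → 1
  σ[a<=6]((T ⋈[a=f] π[c,f](σ[c>=6](S)))) → 1

== RESULT ==
a | z | c | f
1 | p | 9 | 1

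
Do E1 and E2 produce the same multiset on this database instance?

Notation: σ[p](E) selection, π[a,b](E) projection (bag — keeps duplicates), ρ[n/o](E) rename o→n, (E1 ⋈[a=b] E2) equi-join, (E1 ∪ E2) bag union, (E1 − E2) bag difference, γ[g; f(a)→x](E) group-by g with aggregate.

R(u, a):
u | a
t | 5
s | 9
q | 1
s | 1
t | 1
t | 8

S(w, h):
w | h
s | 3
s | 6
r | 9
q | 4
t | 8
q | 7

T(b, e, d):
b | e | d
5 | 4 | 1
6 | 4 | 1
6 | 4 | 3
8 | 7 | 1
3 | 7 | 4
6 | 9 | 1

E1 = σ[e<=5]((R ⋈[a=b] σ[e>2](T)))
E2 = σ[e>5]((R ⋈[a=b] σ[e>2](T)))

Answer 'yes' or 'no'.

E1 row counts bottom-up:
  R → 6
  T → 6
  σ[e>2](T) → 6
  (R ⋈[a=b] σ[e>2](T)) → 2
  σ[e<=5]((R ⋈[a=b] σ[e>2](T))) → 1
E2 row counts bottom-up:
  R → 6
  T → 6
  σ[e>2](T) → 6
  (R ⋈[a=b] σ[e>2](T)) → 2
  σ[e>5]((R ⋈[a=b] σ[e>2](T))) → 1

E1 result:
u | a | b | e | d
t | 5 | 5 | 4 | 1
E2 result:
u | a | b | e | d
t | 8 | 8 | 7 | 1
Witness: ('t', 8, 8, 7, 1) appears 0× in E1 but 1× in E2.

no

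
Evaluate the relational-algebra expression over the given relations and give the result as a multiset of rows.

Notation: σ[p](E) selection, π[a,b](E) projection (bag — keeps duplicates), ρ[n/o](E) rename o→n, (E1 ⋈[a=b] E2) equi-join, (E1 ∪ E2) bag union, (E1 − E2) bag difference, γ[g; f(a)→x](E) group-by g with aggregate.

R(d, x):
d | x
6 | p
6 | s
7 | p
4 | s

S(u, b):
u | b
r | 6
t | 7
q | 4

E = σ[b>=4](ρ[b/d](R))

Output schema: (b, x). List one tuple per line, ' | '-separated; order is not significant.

Row counts bottom-up:
  R → 4
  ρ[b/d](R) → 4
  σ[b>=4](ρ[b/d](R)) → 4

== RESULT ==
b | x
4 | s
6 | p
6 | s
7 | p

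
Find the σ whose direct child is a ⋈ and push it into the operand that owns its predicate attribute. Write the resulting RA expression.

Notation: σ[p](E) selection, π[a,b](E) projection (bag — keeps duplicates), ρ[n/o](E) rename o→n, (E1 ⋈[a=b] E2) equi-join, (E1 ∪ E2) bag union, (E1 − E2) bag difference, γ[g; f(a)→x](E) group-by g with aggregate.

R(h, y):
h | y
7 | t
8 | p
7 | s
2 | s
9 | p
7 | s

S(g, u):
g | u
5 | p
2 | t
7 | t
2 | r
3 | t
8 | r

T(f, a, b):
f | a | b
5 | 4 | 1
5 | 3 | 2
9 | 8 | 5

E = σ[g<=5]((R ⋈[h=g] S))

σ filters on g, owned by the right side.
E' = (R ⋈[h=g] σ[g<=5](S))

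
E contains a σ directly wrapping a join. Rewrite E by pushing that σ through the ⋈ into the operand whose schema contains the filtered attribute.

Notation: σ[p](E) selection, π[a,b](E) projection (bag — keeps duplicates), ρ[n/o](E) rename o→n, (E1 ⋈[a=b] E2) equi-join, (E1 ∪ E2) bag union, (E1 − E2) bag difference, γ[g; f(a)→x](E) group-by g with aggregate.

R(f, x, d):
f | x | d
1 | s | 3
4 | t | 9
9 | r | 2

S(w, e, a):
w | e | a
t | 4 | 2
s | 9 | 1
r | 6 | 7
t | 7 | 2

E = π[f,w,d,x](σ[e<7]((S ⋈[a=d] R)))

σ filters on e, owned by the left side.
E' = π[f,w,d,x]((σ[e<7](S) ⋈[a=d] R))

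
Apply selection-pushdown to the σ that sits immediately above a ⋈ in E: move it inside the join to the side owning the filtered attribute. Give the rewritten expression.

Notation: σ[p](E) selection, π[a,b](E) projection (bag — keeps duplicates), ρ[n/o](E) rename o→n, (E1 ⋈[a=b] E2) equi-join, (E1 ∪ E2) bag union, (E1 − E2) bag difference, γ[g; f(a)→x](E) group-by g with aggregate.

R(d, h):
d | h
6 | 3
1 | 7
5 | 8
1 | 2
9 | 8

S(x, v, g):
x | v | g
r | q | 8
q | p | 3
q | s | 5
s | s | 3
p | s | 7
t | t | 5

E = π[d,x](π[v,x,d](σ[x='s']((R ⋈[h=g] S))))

σ filters on x, owned by the right side.
E' = π[d,x](π[v,x,d]((R ⋈[h=g] σ[x='s'](S))))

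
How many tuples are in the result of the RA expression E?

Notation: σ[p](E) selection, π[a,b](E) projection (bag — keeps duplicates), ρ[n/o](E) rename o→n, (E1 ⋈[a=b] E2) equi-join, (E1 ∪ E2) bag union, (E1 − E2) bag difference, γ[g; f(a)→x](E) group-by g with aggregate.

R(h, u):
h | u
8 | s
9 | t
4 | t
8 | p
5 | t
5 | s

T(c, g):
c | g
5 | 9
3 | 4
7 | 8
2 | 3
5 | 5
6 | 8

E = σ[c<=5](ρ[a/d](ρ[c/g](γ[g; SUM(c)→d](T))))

Stepwise |·|:
  T → 6
  γ[g; SUM(c)→d](T) → 5
  ρ[c/g](γ[g; SUM(c)→d](T)) → 5
  ρ[a/d](ρ[c/g](γ[g; SUM(c)→d](T))) → 5
  σ[c<=5](ρ[a/d](ρ[c/g](γ[g; SUM(c)→d](T)))) → 3

|E| = 3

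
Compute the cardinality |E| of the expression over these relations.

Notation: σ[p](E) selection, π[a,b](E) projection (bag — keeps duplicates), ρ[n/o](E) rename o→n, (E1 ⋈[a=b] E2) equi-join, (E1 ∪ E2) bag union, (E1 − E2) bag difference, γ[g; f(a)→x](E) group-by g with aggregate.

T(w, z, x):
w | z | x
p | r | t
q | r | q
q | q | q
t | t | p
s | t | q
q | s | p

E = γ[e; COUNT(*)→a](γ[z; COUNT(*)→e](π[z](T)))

Subexpression sizes:
  T → 6
  π[z](T) → 6
  γ[z; COUNT(*)→e](π[z](T)) → 4
  γ[e; COUNT(*)→a](γ[z; COUNT(*)→e](π[z](T))) → 2

|E| = 2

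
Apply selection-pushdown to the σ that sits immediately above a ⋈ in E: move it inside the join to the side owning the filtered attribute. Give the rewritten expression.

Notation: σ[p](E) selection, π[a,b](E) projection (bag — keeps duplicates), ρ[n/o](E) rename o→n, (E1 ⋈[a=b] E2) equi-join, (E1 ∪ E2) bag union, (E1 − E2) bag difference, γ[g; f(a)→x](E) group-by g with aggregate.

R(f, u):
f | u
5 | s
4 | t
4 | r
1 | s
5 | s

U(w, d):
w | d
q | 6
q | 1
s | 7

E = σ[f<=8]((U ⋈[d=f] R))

σ filters on f, owned by the right side.
E' = (U ⋈[d=f] σ[f<=8](R))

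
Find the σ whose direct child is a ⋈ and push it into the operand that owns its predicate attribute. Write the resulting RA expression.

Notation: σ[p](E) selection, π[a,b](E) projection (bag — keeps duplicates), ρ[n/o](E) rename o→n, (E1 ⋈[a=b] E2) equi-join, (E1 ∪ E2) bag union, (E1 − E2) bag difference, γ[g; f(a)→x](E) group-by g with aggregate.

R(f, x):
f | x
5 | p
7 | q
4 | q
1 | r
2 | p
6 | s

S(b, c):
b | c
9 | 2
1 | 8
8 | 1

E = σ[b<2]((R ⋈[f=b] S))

σ filters on b, owned by the right side.
E' = (R ⋈[f=b] σ[b<2](S))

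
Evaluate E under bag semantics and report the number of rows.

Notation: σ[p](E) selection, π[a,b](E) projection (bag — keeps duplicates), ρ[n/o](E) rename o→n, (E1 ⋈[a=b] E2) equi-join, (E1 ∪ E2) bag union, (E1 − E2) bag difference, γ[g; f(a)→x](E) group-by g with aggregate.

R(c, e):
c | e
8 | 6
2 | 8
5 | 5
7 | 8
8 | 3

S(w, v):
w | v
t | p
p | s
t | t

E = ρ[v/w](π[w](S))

Per-node cardinality:
  S → 3
  π[w](S) → 3
  ρ[v/w](π[w](S)) → 3

|E| = 3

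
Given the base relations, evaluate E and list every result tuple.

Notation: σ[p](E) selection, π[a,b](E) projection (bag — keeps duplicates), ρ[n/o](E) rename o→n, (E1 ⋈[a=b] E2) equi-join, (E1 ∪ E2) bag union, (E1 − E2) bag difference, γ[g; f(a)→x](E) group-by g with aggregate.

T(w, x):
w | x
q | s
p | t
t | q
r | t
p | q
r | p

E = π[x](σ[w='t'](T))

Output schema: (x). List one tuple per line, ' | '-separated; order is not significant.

Subexpression sizes:
  T → 6
  σ[w='t'](T) → 1
  π[x](σ[w='t'](T)) → 1

== RESULT ==
x
q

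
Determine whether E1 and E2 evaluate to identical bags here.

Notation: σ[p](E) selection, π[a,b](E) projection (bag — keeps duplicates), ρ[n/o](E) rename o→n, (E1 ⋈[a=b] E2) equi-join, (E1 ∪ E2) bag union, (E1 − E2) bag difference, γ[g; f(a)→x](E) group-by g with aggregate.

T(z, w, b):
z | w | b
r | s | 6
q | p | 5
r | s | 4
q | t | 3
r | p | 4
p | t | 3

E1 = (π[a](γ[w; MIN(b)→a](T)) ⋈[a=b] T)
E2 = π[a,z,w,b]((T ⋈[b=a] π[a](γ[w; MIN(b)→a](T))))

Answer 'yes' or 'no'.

E1 row counts bottom-up:
  T → 6
  γ[w; MIN(b)→a](T) → 3
  π[a](γ[w; MIN(b)→a](T)) → 3
  T → 6
  (π[a](γ[w; MIN(b)→a](T)) ⋈[a=b] T) → 6
E2 row counts bottom-up:
  T → 6
  T → 6
  γ[w; MIN(b)→a](T) → 3
  π[a](γ[w; MIN(b)→a](T)) → 3
  (T ⋈[b=a] π[a](γ[w; MIN(b)→a](T))) → 6
  π[a,z,w,b]((T ⋈[b=a] π[a](γ[w; MIN(b)→a](T)))) → 6

E1 and E2 produce the same multiset:
a | z | w | b
3 | p | t | 3
3 | q | t | 3
4 | r | p | 4
4 | r | p | 4
4 | r | s | 4
4 | r | s | 4

yes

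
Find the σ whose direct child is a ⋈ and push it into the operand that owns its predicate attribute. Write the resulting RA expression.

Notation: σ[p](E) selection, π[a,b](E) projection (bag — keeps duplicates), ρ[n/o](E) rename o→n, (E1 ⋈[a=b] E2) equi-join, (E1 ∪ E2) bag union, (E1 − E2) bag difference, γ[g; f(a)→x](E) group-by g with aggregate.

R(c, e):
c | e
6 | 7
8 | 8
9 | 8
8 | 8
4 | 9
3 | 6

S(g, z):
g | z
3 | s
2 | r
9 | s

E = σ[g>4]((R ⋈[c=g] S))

σ filters on g, owned by the right side.
E' = (R ⋈[c=g] σ[g>4](S))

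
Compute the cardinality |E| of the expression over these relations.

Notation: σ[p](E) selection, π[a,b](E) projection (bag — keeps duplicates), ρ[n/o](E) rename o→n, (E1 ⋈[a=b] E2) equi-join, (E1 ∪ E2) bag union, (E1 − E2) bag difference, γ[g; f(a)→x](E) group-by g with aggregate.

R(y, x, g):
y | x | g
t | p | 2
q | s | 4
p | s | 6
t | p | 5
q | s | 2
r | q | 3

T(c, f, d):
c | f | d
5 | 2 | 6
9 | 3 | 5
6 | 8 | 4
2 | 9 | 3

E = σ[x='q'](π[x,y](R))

Row counts bottom-up:
  R → 6
  π[x,y](R) → 6
  σ[x='q'](π[x,y](R)) → 1

|E| = 1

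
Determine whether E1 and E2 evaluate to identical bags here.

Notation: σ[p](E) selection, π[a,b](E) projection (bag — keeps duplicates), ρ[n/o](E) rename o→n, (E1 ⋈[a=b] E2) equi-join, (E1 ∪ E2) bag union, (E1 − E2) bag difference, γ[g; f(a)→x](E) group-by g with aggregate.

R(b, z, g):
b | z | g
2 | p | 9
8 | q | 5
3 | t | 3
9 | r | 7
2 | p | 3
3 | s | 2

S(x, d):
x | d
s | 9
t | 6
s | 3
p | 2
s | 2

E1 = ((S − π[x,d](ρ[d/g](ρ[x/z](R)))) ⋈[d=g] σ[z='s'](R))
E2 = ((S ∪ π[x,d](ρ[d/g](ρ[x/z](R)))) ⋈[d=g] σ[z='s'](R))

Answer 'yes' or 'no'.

E1 per-node cardinality:
  S → 5
  R → 6
  ρ[x/z](R) → 6
  ρ[d/g](ρ[x/z](R)) → 6
  π[x,d](ρ[d/g](ρ[x/z](R))) → 6
  (S − π[x,d](ρ[d/g](ρ[x/z](R)))) → 4
  R → 6
  σ[z='s'](R) → 1
  ((S − π[x,d](ρ[d/g](ρ[x/z](R)))) ⋈[d=g] σ[z='s'](R)) → 1
E2 per-node cardinality:
  S → 5
  R → 6
  ρ[x/z](R) → 6
  ρ[d/g](ρ[x/z](R)) → 6
  π[x,d](ρ[d/g](ρ[x/z](R))) → 6
  (S ∪ π[x,d](ρ[d/g](ρ[x/z](R)))) → 11
  R → 6
  σ[z='s'](R) → 1
  ((S ∪ π[x,d](ρ[d/g](ρ[x/z](R)))) ⋈[d=g] σ[z='s'](R)) → 3

E1 result:
x | d | b | z | g
p | 2 | 3 | s | 2
E2 result:
x | d | b | z | g
p | 2 | 3 | s | 2
s | 2 | 3 | s | 2
s | 2 | 3 | s | 2
Witness: ('s', 2, 3, 's', 2) appears 0× in E1 but 2× in E2.

no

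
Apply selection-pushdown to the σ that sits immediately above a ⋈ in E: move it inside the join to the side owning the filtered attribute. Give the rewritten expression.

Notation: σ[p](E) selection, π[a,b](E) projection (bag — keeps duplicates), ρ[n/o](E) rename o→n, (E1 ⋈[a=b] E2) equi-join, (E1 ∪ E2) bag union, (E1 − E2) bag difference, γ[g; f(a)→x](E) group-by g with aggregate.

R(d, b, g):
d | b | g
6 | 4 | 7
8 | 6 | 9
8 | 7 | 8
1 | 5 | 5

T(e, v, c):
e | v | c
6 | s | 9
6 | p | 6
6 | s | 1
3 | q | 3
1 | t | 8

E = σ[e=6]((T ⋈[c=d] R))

σ filters on e, owned by the left side.
E' = (σ[e=6](T) ⋈[c=d] R)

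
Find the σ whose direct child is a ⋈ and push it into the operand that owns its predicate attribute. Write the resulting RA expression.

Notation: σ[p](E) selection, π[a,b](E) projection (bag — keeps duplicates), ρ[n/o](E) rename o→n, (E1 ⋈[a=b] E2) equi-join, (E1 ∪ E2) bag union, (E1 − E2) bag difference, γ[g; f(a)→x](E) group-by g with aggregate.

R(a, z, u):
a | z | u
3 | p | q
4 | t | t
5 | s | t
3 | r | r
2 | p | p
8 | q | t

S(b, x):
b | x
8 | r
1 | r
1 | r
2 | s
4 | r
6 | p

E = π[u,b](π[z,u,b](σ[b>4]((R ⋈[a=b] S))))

σ filters on b, owned by the right side.
E' = π[u,b](π[z,u,b]((R ⋈[a=b] σ[b>4](S))))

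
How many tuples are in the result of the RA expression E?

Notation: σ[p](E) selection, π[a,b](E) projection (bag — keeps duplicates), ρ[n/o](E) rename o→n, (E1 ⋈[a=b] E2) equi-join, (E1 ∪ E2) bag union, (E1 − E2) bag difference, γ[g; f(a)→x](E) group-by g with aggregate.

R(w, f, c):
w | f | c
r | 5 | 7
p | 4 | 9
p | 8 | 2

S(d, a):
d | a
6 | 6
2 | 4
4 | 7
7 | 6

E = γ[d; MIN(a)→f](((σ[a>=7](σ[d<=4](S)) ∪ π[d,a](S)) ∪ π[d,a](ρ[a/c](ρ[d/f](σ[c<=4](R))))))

Row counts bottom-up:
  S → 4
  σ[d<=4](S) → 2
  σ[a>=7](σ[d<=4](S)) → 1
  S → 4
  π[d,a](S) → 4
  (σ[a>=7](σ[d<=4](S)) ∪ π[d,a](S)) → 5
  R → 3
  σ[c<=4](R) → 1
  ρ[d/f](σ[c<=4](R)) → 1
  ρ[a/c](ρ[d/f](σ[c<=4](R))) → 1
  π[d,a](ρ[a/c](ρ[d/f](σ[c<=4](R)))) → 1
  ((σ[a>=7](σ[d<=4](S)) ∪ π[d,a](S)) ∪ π[d,a](ρ[a/c](ρ[d/f](σ[c<=4](R))))) → 6
  γ[d; MIN(a)→f](((σ[a>=7](σ[d<=4](S)) ∪ π[d,a](S)) ∪ π[d,a](ρ[a/c](ρ[d/f](σ[c<=4](R)))))) → 5

|E| = 5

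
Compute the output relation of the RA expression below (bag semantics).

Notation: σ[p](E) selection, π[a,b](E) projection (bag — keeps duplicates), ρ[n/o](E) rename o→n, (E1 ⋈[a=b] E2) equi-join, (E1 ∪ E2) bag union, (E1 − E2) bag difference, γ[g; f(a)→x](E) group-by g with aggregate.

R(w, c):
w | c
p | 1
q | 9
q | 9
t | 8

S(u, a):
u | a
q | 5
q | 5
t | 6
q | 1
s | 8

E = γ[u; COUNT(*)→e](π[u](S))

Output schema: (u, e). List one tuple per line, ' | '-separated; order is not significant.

Row counts bottom-up:
  S → 5
  π[u](S) → 5
  γ[u; COUNT(*)→e](π[u](S)) → 3

== RESULT ==
u | e
q | 3
s | 1
t | 1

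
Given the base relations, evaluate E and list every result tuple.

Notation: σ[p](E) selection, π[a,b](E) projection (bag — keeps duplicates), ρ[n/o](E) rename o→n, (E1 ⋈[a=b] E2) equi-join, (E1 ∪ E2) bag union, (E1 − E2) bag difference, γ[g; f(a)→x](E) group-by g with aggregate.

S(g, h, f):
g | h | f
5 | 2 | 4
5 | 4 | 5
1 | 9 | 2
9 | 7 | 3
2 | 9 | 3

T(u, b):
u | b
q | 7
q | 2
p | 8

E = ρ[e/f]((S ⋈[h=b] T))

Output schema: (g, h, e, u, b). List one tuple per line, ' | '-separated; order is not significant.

Stepwise |·|:
  S → 5
  T → 3
  (S ⋈[h=b] T) → 2
  ρ[e/f]((S ⋈[h=b] T)) → 2

== RESULT ==
g | h | e | u | b
5 | 2 | 4 | q | 2
9 | 7 | 3 | q | 7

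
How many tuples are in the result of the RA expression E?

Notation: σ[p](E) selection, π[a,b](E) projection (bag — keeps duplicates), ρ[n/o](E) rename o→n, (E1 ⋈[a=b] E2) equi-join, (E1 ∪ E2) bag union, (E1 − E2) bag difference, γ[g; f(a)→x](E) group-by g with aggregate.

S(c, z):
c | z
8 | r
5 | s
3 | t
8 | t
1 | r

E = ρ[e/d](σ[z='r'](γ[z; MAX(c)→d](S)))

Per-node cardinality:
  S → 5
  γ[z; MAX(c)→d](S) → 3
  σ[z='r'](γ[z; MAX(c)→d](S)) → 1
  ρ[e/d](σ[z='r'](γ[z; MAX(c)→d](S))) → 1

|E| = 1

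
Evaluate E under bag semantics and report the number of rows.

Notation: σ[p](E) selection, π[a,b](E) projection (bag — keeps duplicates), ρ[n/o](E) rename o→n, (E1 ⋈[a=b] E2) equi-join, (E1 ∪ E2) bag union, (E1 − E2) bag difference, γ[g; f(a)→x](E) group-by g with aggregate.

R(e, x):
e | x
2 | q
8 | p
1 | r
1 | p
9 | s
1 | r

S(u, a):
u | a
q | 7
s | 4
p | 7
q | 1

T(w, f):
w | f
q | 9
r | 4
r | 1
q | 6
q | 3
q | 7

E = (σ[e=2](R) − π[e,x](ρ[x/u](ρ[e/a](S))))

Stepwise |·|:
  R → 6
  σ[e=2](R) → 1
  S → 4
  ρ[e/a](S) → 4
  ρ[x/u](ρ[e/a](S)) → 4
  π[e,x](ρ[x/u](ρ[e/a](S))) → 4
  (σ[e=2](R) − π[e,x](ρ[x/u](ρ[e/a](S)))) → 1

|E| = 1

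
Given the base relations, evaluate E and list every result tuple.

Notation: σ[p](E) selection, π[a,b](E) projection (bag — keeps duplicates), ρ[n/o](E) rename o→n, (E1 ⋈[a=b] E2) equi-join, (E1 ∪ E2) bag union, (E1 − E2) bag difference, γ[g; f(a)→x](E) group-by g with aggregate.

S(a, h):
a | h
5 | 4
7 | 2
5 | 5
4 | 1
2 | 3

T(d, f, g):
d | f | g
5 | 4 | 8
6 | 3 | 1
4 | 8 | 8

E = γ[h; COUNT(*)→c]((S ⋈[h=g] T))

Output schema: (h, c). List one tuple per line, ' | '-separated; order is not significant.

Row counts bottom-up:
  S → 5
  T → 3
  (S ⋈[h=g] T) → 1
  γ[h; COUNT(*)→c]((S ⋈[h=g] T)) → 1

== RESULT ==
h | c
1 | 1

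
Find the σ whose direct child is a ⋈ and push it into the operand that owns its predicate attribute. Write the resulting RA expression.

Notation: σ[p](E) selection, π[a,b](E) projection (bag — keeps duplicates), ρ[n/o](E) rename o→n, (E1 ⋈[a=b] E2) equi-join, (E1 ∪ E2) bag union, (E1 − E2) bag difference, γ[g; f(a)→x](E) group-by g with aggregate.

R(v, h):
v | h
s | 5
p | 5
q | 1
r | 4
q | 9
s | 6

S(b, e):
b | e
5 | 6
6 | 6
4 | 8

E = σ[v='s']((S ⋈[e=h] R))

σ filters on v, owned by the right side.
E' = (S ⋈[e=h] σ[v='s'](R))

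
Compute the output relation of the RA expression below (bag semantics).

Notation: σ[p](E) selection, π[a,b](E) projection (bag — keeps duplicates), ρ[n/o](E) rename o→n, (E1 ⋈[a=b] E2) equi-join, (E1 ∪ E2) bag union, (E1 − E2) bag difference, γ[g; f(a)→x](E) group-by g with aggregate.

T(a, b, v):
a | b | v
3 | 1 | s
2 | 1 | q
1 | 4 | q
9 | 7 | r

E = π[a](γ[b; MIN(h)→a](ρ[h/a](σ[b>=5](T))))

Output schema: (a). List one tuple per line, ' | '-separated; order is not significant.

Row counts bottom-up:
  T → 4
  σ[b>=5](T) → 1
  ρ[h/a](σ[b>=5](T)) → 1
  γ[b; MIN(h)→a](ρ[h/a](σ[b>=5](T))) → 1
  π[a](γ[b; MIN(h)→a](ρ[h/a](σ[b>=5](T)))) → 1

== RESULT ==
a
9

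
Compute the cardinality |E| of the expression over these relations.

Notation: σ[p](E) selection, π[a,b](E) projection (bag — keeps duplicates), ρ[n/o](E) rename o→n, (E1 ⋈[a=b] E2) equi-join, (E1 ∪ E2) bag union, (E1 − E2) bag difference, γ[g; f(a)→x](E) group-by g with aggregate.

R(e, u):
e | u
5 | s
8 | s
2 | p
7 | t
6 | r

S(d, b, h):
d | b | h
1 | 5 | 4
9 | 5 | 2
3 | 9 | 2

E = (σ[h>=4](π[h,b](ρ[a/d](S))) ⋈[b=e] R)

Subexpression sizes:
  S → 3
  ρ[a/d](S) → 3
  π[h,b](ρ[a/d](S)) → 3
  σ[h>=4](π[h,b](ρ[a/d](S))) → 1
  R → 5
  (σ[h>=4](π[h,b](ρ[a/d](S))) ⋈[b=e] R) → 1

|E| = 1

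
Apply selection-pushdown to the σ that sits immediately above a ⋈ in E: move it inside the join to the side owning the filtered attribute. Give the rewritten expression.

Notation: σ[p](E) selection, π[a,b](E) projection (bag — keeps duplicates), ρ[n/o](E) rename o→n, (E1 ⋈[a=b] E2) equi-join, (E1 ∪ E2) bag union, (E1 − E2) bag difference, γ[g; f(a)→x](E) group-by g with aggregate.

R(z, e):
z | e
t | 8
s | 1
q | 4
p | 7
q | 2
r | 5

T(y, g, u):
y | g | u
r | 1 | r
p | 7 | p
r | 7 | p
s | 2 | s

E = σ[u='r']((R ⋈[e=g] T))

σ filters on u, owned by the right side.
E' = (R ⋈[e=g] σ[u='r'](T))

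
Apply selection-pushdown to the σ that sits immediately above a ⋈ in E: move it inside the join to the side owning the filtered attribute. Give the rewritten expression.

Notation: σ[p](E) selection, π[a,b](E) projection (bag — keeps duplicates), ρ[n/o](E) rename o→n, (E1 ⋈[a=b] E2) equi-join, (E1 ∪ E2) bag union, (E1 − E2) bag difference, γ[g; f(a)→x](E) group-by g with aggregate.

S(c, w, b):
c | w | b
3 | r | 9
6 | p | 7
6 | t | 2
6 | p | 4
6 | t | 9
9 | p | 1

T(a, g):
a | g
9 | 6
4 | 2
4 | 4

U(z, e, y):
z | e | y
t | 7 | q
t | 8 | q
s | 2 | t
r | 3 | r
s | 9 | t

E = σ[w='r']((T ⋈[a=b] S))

σ filters on w, owned by the right side.
E' = (T ⋈[a=b] σ[w='r'](S))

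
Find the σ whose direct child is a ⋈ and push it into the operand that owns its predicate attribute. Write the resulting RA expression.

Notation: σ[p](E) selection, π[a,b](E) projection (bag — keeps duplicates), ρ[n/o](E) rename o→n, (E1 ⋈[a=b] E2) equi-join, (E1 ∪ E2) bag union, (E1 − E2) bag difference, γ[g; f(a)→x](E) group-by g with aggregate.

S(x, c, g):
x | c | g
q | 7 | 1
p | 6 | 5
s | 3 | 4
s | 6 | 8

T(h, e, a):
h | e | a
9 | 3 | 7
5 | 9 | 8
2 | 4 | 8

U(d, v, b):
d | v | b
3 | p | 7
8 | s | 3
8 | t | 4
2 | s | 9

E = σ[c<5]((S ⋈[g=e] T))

σ filters on c, owned by the left side.
E' = (σ[c<5](S) ⋈[g=e] T)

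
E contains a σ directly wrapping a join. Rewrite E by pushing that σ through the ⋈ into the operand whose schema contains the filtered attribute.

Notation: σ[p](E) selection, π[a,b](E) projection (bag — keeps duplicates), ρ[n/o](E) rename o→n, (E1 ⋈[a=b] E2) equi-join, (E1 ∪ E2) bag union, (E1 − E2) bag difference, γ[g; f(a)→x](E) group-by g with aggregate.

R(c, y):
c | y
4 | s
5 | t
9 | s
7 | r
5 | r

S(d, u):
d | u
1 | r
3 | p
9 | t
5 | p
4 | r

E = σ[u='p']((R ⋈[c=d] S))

σ filters on u, owned by the right side.
E' = (R ⋈[c=d] σ[u='p'](S))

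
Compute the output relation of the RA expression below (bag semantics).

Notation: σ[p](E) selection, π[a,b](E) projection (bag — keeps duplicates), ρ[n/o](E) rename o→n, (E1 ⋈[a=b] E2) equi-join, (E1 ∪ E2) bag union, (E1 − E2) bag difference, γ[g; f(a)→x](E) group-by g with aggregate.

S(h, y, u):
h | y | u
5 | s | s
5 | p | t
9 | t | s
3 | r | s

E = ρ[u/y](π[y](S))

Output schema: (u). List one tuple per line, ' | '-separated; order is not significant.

Per-node cardinality:
  S → 4
  π[y](S) → 4
  ρ[u/y](π[y](S)) → 4

== RESULT ==
u
p
r
s
t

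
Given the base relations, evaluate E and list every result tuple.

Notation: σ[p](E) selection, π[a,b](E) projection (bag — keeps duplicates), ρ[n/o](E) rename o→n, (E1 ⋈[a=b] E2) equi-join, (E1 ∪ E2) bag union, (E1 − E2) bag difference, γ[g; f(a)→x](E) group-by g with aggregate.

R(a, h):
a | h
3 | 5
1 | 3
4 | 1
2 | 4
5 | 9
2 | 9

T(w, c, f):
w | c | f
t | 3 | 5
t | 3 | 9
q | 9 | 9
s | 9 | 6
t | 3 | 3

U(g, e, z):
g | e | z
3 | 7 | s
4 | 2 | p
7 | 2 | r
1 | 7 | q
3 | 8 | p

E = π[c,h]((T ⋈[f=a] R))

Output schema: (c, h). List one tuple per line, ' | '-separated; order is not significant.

Per-node cardinality:
  T → 5
  R → 6
  (T ⋈[f=a] R) → 2
  π[c,h]((T ⋈[f=a] R)) → 2

== RESULT ==
c | h
3 | 5
3 | 9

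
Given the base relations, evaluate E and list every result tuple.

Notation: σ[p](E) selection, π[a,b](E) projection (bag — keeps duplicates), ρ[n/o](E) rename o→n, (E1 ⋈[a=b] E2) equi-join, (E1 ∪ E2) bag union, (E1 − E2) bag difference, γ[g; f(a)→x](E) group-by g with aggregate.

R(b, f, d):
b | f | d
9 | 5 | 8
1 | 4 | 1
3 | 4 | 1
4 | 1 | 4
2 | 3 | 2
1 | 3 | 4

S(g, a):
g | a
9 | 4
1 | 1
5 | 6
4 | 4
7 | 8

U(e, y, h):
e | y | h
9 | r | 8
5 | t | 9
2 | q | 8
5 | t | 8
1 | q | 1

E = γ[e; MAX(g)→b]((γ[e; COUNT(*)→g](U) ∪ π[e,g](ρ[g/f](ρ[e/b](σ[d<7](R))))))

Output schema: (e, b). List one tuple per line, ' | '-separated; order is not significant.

Per-node cardinality:
  U → 5
  γ[e; COUNT(*)→g](U) → 4
  R → 6
  σ[d<7](R) → 5
  ρ[e/b](σ[d<7](R)) → 5
  ρ[g/f](ρ[e/b](σ[d<7](R))) → 5
  π[e,g](ρ[g/f](ρ[e/b](σ[d<7](R)))) → 5
  (γ[e; COUNT(*)→g](U) ∪ π[e,g](ρ[g/f](ρ[e/b](σ[d<7](R))))) → 9
  γ[e; MAX(g)→b]((γ[e; COUNT(*)→g](U) ∪ π[e,g](ρ[g/f](ρ[e/b](σ[d<7](R)))))) → 6

== RESULT ==
e | b
1 | 4
2 | 3
3 | 4
4 | 1
5 | 2
9 | 1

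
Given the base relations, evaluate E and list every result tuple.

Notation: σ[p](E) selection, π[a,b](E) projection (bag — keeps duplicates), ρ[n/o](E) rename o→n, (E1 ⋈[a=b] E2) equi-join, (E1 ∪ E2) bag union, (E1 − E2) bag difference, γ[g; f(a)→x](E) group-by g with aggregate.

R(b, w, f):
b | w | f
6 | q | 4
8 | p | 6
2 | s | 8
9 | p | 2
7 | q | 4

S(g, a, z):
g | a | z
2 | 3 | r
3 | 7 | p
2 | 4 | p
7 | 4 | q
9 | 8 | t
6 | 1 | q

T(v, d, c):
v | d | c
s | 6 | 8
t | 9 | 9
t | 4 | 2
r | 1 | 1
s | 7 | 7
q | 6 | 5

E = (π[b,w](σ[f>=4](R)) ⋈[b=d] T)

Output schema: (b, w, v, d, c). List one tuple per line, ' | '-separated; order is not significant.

Row counts bottom-up:
  R → 5
  σ[f>=4](R) → 4
  π[b,w](σ[f>=4](R)) → 4
  T → 6
  (π[b,w](σ[f>=4](R)) ⋈[b=d] T) → 3

== RESULT ==
b | w | v | d | c
6 | q | q | 6 | 5
6 | q | s | 6 | 8
7 | q | s | 7 | 7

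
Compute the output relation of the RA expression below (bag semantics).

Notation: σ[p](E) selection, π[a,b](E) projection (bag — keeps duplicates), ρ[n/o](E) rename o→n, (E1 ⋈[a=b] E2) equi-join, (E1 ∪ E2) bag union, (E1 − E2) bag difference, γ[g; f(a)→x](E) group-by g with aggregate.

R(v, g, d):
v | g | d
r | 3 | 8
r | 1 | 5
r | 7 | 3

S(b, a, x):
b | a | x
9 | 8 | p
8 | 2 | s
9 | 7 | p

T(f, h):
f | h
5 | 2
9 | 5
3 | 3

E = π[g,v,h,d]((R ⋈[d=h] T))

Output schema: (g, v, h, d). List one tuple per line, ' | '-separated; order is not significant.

Stepwise |·|:
  R → 3
  T → 3
  (R ⋈[d=h] T) → 2
  π[g,v,h,d]((R ⋈[d=h] T)) → 2

== RESULT ==
g | v | h | d
1 | r | 5 | 5
7 | r | 3 | 3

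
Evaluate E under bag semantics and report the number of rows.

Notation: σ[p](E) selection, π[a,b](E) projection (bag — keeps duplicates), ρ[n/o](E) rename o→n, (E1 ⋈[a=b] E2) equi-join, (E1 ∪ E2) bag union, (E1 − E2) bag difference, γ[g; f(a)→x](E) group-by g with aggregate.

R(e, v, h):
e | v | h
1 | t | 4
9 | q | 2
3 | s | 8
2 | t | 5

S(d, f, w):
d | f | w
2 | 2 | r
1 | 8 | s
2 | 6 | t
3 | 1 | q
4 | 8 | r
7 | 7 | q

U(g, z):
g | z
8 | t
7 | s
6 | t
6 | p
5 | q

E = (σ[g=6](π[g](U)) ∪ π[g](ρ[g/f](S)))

Subexpression sizes:
  U → 5
  π[g](U) → 5
  σ[g=6](π[g](U)) → 2
  S → 6
  ρ[g/f](S) → 6
  π[g](ρ[g/f](S)) → 6
  (σ[g=6](π[g](U)) ∪ π[g](ρ[g/f](S))) → 8

|E| = 8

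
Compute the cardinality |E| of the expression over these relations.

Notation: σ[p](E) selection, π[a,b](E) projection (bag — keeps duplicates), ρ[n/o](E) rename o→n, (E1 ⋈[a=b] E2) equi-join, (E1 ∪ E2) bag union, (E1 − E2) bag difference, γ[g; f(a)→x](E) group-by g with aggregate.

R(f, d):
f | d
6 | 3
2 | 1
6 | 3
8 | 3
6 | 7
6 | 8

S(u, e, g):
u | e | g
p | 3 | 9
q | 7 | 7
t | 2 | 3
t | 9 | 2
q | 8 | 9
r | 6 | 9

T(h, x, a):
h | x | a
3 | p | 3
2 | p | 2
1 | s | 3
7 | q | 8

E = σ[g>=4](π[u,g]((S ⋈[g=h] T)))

Per-node cardinality:
  S → 6
  T → 4
  (S ⋈[g=h] T) → 3
  π[u,g]((S ⋈[g=h] T)) → 3
  σ[g>=4](π[u,g]((S ⋈[g=h] T))) → 1

|E| = 1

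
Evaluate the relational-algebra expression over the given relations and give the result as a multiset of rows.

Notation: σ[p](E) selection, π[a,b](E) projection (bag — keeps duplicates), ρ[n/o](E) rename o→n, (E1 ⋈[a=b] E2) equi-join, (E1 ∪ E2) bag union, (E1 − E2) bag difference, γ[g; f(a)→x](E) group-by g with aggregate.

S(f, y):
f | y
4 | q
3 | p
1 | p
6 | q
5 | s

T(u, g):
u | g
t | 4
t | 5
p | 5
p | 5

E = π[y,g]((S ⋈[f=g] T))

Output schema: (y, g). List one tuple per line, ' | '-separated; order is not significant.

Row counts bottom-up:
  S → 5
  T → 4
  (S ⋈[f=g] T) → 4
  π[y,g]((S ⋈[f=g] T)) → 4

== RESULT ==
y | g
q | 4
s | 5
s | 5
s | 5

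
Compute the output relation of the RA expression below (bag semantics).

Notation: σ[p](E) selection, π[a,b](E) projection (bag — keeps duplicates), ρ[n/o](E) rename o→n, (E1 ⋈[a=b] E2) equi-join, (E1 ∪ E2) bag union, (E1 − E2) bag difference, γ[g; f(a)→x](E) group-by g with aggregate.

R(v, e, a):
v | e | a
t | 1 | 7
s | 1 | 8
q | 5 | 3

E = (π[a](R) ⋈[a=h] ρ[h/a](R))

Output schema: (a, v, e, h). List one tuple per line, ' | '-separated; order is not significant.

Row counts bottom-up:
  R → 3
  π[a](R) → 3
  R → 3
  ρ[h/a](R) → 3
  (π[a](R) ⋈[a=h] ρ[h/a](R)) → 3

== RESULT ==
a | v | e | h
3 | q | 5 | 3
7 | t | 1 | 7
8 | s | 1 | 8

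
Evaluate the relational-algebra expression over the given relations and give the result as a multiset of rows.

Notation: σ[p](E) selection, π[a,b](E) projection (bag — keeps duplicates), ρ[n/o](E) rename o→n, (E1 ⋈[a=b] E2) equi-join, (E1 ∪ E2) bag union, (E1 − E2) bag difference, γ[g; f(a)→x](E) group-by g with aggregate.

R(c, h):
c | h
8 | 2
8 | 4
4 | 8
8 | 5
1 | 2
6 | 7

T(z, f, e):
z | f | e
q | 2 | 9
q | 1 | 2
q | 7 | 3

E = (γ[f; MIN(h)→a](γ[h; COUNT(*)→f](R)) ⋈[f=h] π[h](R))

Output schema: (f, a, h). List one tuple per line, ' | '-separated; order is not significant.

Stepwise |·|:
  R → 6
  γ[h; COUNT(*)→f](R) → 5
  γ[f; MIN(h)→a](γ[h; COUNT(*)→f](R)) → 2
  R → 6
  π[h](R) → 6
  (γ[f; MIN(h)→a](γ[h; COUNT(*)→f](R)) ⋈[f=h] π[h](R)) → 2

== RESULT ==
f | a | h
2 | 2 | 2
2 | 2 | 2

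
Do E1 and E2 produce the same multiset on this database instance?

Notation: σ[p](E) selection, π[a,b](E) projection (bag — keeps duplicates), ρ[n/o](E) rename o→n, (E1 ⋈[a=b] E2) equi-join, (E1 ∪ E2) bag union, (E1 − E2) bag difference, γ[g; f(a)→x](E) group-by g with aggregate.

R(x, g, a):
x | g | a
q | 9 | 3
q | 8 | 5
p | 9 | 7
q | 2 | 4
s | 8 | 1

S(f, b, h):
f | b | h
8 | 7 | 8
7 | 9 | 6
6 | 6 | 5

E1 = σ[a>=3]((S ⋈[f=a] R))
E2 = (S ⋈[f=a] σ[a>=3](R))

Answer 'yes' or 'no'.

E1 subexpression sizes:
  S → 3
  R → 5
  (S ⋈[f=a] R) → 1
  σ[a>=3]((S ⋈[f=a] R)) → 1
E2 subexpression sizes:
  S → 3
  R → 5
  σ[a>=3](R) → 4
  (S ⋈[f=a] σ[a>=3](R)) → 1

E1 and E2 produce the same multiset:
f | b | h | x | g | a
7 | 9 | 6 | p | 9 | 7

yes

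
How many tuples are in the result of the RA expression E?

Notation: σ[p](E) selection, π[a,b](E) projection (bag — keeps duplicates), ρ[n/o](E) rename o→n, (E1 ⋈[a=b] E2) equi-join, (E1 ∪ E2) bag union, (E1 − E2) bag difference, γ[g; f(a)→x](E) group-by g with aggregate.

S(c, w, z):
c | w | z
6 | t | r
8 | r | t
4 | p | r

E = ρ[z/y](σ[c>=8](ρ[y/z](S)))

Stepwise |·|:
  S → 3
  ρ[y/z](S) → 3
  σ[c>=8](ρ[y/z](S)) → 1
  ρ[z/y](σ[c>=8](ρ[y/z](S))) → 1

|E| = 1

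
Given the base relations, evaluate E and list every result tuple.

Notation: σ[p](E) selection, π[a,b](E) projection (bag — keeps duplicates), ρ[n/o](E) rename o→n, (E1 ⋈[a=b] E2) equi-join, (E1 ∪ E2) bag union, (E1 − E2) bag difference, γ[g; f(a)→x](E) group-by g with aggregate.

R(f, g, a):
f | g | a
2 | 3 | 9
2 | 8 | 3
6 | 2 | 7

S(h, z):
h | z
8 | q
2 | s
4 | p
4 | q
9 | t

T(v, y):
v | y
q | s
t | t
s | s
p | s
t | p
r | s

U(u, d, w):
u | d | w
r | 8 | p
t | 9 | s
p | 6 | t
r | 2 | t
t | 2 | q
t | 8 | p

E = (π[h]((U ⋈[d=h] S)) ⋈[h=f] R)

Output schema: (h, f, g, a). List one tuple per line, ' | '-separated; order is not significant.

Stepwise |·|:
  U → 6
  S → 5
  (U ⋈[d=h] S) → 5
  π[h]((U ⋈[d=h] S)) → 5
  R → 3
  (π[h]((U ⋈[d=h] S)) ⋈[h=f] R) → 4

== RESULT ==
h | f | g | a
2 | 2 | 3 | 9
2 | 2 | 3 | 9
2 | 2 | 8 | 3
2 | 2 | 8 | 3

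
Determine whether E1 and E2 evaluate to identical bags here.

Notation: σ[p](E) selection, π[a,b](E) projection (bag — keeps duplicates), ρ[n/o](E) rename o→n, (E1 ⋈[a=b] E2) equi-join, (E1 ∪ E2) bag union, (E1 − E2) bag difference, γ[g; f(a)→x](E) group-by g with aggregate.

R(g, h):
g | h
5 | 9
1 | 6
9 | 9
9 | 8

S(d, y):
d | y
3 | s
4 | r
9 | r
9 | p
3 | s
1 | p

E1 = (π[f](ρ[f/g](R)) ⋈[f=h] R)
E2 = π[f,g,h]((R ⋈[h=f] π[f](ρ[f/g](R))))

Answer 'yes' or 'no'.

E1 subexpression sizes:
  R → 4
  ρ[f/g](R) → 4
  π[f](ρ[f/g](R)) → 4
  R → 4
  (π[f](ρ[f/g](R)) ⋈[f=h] R) → 4
E2 subexpression sizes:
  R → 4
  R → 4
  ρ[f/g](R) → 4
  π[f](ρ[f/g](R)) → 4
  (R ⋈[h=f] π[f](ρ[f/g](R))) → 4
  π[f,g,h]((R ⋈[h=f] π[f](ρ[f/g](R)))) → 4

E1 and E2 produce the same multiset:
f | g | h
9 | 5 | 9
9 | 5 | 9
9 | 9 | 9
9 | 9 | 9

yes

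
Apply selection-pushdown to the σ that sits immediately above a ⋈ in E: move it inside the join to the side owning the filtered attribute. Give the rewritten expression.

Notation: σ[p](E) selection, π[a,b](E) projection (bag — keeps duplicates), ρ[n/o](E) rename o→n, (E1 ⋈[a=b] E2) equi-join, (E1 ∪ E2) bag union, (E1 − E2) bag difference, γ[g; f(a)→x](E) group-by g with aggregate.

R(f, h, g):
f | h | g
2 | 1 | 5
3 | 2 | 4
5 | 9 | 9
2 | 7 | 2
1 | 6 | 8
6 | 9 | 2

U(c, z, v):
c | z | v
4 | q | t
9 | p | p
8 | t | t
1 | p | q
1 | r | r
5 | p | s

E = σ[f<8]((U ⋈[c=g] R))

σ filters on f, owned by the right side.
E' = (U ⋈[c=g] σ[f<8](R))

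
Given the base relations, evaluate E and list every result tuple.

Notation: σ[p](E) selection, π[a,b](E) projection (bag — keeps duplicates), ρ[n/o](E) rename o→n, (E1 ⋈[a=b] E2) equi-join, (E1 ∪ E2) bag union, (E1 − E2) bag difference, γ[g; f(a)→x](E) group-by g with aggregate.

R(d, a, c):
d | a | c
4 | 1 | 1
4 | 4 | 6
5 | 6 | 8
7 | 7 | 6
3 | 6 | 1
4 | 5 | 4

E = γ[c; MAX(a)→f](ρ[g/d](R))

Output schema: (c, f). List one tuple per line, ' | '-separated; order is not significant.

Stepwise |·|:
  R → 6
  ρ[g/d](R) → 6
  γ[c; MAX(a)→f](ρ[g/d](R)) → 4

== RESULT ==
c | f
1 | 6
4 | 5
6 | 7
8 | 6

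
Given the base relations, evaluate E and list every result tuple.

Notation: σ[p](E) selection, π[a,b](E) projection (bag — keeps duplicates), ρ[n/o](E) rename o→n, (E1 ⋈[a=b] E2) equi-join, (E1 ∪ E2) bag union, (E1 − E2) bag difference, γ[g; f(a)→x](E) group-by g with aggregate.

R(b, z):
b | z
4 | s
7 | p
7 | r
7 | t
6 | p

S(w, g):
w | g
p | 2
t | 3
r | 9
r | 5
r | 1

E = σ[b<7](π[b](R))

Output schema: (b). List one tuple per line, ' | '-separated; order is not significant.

Row counts bottom-up:
  R → 5
  π[b](R) → 5
  σ[b<7](π[b](R)) → 2

== RESULT ==
b
4
6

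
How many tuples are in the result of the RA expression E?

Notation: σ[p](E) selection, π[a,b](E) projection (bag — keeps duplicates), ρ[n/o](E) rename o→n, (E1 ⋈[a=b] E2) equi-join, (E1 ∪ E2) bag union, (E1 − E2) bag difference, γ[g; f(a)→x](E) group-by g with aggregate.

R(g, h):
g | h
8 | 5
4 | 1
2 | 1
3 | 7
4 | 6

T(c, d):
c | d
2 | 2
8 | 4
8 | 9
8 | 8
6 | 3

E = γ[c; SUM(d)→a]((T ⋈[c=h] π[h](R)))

Row counts bottom-up:
  T → 5
  R → 5
  π[h](R) → 5
  (T ⋈[c=h] π[h](R)) → 1
  γ[c; SUM(d)→a]((T ⋈[c=h] π[h](R))) → 1

|E| = 1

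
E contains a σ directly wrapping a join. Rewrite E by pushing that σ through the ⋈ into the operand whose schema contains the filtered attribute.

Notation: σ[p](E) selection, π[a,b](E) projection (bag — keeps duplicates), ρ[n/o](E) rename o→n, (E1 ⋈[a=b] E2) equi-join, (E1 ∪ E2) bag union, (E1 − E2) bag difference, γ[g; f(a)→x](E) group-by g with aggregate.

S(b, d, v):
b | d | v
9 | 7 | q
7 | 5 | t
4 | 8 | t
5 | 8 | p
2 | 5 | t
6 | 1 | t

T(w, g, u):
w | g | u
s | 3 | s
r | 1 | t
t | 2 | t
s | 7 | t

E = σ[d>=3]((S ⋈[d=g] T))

σ filters on d, owned by the left side.
E' = (σ[d>=3](S) ⋈[d=g] T)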